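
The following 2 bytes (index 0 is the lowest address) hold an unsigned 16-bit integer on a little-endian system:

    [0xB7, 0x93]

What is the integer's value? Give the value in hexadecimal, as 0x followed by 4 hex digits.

0x93B7

Little-endian: lowest address holds the least-significant byte.
Reassemble most-significant byte first: 93 B7 → 0x93B7.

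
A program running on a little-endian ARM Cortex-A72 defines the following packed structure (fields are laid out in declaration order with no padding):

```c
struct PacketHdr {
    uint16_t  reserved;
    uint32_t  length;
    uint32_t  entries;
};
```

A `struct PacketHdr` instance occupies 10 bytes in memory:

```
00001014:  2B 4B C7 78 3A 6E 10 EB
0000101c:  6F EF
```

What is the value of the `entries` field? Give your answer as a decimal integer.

4017089296

`entries` follows `reserved` (2 B), `length` (4 B), so it starts at offset 2 + 4 = 6 and occupies 4 bytes.
Bytes at offsets 6..9: 10 EB 6F EF.
Little-endian stores the least-significant byte at the lowest address.
Reassemble most-significant byte first: EF 6F EB 10 → 0xEF6FEB10.
0xEF6FEB10 = 4017089296.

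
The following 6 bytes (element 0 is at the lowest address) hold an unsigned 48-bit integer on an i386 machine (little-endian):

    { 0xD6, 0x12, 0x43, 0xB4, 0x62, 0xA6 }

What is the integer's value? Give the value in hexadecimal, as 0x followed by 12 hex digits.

0xA662B44312D6

Little-endian stores the least-significant byte at the lowest address.
Reassemble most-significant byte first: A6 62 B4 43 12 D6 → 0xA662B44312D6.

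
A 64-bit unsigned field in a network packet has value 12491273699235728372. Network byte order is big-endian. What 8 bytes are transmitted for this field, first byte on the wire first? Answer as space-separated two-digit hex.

12491273699235728372 in hexadecimal, padded to 64 bits, is 0xAD59EB3F73200BF4.
Split into bytes (most-significant first): AD 59 EB 3F 73 20 0B F4.
Big-endian stores the most-significant byte at the lowest address.
So the memory order matches the most-significant-first order: AD 59 EB 3F 73 20 0B F4.

AD 59 EB 3F 73 20 0B F4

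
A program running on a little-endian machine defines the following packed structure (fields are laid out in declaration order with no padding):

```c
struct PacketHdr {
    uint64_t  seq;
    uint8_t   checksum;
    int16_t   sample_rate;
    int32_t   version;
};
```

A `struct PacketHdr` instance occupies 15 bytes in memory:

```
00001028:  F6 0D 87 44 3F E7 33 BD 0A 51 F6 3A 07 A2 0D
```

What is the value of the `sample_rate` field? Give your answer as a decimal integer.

-2479

`sample_rate` follows `seq` (8 B), `checksum` (1 B), so it starts at offset 8 + 1 = 9 and occupies 2 bytes.
Bytes at offsets 9..10: 51 F6.
Little-endian: lowest address holds the least-significant byte.
Reassemble most-significant byte first: F6 51 → 0xF651.
Top bit is set, so as a signed 16-bit value this is 0xF651 − 2^16 = -2479.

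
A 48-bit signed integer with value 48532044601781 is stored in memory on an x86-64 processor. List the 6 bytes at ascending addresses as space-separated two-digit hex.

48532044601781 in hexadecimal, padded to 48 bits, is 0x2C23BF4759B5.
Split into bytes (most-significant first): 2C 23 BF 47 59 B5.
In little-endian order the low byte comes first in memory.
So at ascending addresses the bytes are B5 59 47 BF 23 2C.

B5 59 47 BF 23 2C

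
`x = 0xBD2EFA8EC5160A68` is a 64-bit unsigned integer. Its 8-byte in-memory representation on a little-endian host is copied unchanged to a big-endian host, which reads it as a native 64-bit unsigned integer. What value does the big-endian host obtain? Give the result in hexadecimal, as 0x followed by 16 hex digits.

Stored little-endian, the bytes at ascending addresses are 68 0A 16 C5 8E FA 2E BD.
Read back as big-endian, the last byte is least significant, giving 0x680A16C58EFA2EBD.

0x680A16C58EFA2EBD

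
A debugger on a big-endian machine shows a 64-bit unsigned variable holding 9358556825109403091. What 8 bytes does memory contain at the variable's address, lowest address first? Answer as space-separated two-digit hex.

9358556825109403091 in hexadecimal, padded to 64 bits, is 0x81E045D942F415D3.
Split into bytes (most-significant first): 81 E0 45 D9 42 F4 15 D3.
Big-endian stores the most-significant byte at the lowest address.
So the memory order matches the most-significant-first order: 81 E0 45 D9 42 F4 15 D3.

81 E0 45 D9 42 F4 15 D3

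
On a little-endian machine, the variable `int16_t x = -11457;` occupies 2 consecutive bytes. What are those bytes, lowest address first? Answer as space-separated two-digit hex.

3F D3

Two's complement of -11457 in 16 bits: 11457 = 0x2CC1; invert → 0xD33E; add 1 → 0xD33F.
Split into bytes (most-significant first): D3 3F.
Little-endian: lowest address holds the least-significant byte.
So at ascending addresses the bytes are 3F D3.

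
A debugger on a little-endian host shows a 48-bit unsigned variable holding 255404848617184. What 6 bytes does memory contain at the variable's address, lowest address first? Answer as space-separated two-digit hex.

E0 96 46 13 4A E8

255404848617184 in hexadecimal, padded to 48 bits, is 0xE84A134696E0.
Split into bytes (most-significant first): E8 4A 13 46 96 E0.
Little-endian stores the least-significant byte at the lowest address.
So at ascending addresses the bytes are E0 96 46 13 4A E8.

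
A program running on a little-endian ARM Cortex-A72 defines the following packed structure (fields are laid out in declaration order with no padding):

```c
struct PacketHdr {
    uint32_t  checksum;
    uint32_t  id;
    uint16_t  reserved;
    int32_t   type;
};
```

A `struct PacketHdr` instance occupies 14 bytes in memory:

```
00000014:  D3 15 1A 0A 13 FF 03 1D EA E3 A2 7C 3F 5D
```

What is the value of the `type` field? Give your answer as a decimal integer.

1564441762

`type` follows `checksum` (4 B), `id` (4 B), `reserved` (2 B), so it starts at offset 4 + 4 + 2 = 10 and occupies 4 bytes.
Bytes at offsets 10..13: A2 7C 3F 5D.
Little-endian: lowest address holds the least-significant byte.
Reassemble most-significant byte first: 5D 3F 7C A2 → 0x5D3F7CA2.
0x5D3F7CA2 = 1564441762.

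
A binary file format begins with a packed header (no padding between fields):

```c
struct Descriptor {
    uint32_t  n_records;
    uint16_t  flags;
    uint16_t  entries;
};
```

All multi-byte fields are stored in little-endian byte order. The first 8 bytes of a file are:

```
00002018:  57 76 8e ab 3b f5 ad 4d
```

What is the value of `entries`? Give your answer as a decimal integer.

`entries` follows `n_records` (4 B), `flags` (2 B), so it starts at offset 4 + 2 = 6 and occupies 2 bytes.
Bytes at offsets 6..7: AD 4D.
Little-endian stores the least-significant byte at the lowest address.
Reassemble most-significant byte first: 4D AD → 0x4DAD.
0x4DAD = 19885.

19885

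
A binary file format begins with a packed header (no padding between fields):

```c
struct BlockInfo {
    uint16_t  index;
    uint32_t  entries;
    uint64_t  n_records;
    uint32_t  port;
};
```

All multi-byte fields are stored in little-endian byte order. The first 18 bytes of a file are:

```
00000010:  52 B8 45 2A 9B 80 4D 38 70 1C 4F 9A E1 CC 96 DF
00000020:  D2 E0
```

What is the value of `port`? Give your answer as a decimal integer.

`port` follows `index` (2 B), `entries` (4 B), `n_records` (8 B), so it starts at offset 2 + 4 + 8 = 14 and occupies 4 bytes.
Bytes at offsets 14..17: 96 DF D2 E0.
Little-endian: lowest address holds the least-significant byte.
Reassemble most-significant byte first: E0 D2 DF 96 → 0xE0D2DF96.
0xE0D2DF96 = 3771916182.

3771916182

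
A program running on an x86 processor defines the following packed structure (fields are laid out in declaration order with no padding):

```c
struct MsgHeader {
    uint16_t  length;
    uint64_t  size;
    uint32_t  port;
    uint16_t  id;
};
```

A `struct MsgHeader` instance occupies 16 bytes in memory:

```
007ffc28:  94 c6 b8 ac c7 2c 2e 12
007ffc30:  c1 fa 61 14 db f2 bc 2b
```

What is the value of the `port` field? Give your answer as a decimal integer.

`port` follows `length` (2 B), `size` (8 B), so it starts at offset 2 + 8 = 10 and occupies 4 bytes.
Bytes at offsets 10..13: 61 14 DB F2.
Little-endian stores the least-significant byte at the lowest address.
Reassemble most-significant byte first: F2 DB 14 61 → 0xF2DB1461.
0xF2DB1461 = 4074443873.

4074443873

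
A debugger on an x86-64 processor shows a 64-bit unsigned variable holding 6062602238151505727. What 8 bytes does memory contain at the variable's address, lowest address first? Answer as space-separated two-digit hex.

6062602238151505727 in hexadecimal, padded to 64 bits, is 0x5422B09D5382373F.
Split into bytes (most-significant first): 54 22 B0 9D 53 82 37 3F.
Little-endian: lowest address holds the least-significant byte.
So at ascending addresses the bytes are 3F 37 82 53 9D B0 22 54.

3F 37 82 53 9D B0 22 54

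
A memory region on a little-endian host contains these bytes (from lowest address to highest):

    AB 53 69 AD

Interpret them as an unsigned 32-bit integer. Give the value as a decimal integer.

Little-endian stores the least-significant byte at the lowest address.
Reassemble most-significant byte first: AD 69 53 AB → 0xAD6953AB.
0xAD6953AB = 2909361067.

2909361067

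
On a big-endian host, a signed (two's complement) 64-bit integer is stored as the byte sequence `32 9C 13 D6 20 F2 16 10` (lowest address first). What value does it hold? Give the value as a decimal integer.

Big-endian stores the most-significant byte at the lowest address.
The bytes are already most-significant first: 0x329C13D620F21610.
0x329C13D620F21610 = 3646811608659924496.

3646811608659924496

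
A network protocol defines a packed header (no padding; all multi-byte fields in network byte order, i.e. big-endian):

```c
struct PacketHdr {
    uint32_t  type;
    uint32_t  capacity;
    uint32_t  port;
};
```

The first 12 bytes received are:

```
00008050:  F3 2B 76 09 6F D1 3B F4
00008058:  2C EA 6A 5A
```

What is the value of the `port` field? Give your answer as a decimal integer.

753560154

`port` follows `type` (4 B), `capacity` (4 B), so it starts at offset 4 + 4 = 8 and occupies 4 bytes.
Bytes at offsets 8..11: 2C EA 6A 5A.
In big-endian order the high byte comes first in memory.
The bytes are already most-significant first: 0x2CEA6A5A.
0x2CEA6A5A = 753560154.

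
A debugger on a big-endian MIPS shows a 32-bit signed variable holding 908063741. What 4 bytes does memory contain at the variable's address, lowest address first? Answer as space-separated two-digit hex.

36 1F F3 FD

908063741 in hexadecimal, padded to 32 bits, is 0x361FF3FD.
Split into bytes (most-significant first): 36 1F F3 FD.
Big-endian stores the most-significant byte at the lowest address.
So the memory order matches the most-significant-first order: 36 1F F3 FD.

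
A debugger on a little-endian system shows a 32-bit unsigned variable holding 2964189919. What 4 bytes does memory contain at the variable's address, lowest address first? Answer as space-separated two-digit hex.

DF F2 AD B0

2964189919 in hexadecimal, padded to 32 bits, is 0xB0ADF2DF.
Split into bytes (most-significant first): B0 AD F2 DF.
Little-endian stores the least-significant byte at the lowest address.
So at ascending addresses the bytes are DF F2 AD B0.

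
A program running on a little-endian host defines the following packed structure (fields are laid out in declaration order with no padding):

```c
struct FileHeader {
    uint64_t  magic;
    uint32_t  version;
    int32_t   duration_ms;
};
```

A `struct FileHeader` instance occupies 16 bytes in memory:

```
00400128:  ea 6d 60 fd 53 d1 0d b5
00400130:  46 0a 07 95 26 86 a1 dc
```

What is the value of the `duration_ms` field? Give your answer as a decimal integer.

-593394138

`duration_ms` follows `magic` (8 B), `version` (4 B), so it starts at offset 8 + 4 = 12 and occupies 4 bytes.
Bytes at offsets 12..15: 26 86 A1 DC.
Little-endian stores the least-significant byte at the lowest address.
Reassemble most-significant byte first: DC A1 86 26 → 0xDCA18626.
Top bit is set, so as a signed 32-bit value this is 0xDCA18626 − 2^32 = -593394138.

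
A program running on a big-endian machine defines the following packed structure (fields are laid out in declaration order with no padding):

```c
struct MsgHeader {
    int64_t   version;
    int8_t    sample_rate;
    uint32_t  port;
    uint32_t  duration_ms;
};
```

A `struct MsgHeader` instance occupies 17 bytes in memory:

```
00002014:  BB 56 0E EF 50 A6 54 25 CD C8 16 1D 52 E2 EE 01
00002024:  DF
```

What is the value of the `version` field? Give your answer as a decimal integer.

`version` is the first field, at byte offset 0, occupying 8 bytes.
Bytes at offsets 0..7: BB 56 0E EF 50 A6 54 25.
In big-endian order the high byte comes first in memory.
The bytes are already most-significant first: 0xBB560EEF50A65425.
Top bit is set, so as a signed 64-bit value this is 0xBB560EEF50A65425 − 2^64 = -4947750719606860763.

-4947750719606860763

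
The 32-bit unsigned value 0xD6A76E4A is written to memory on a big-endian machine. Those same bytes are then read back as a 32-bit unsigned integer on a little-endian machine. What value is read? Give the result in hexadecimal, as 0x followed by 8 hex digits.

Stored big-endian, the bytes at ascending addresses are D6 A7 6E 4A.
Read back as little-endian, the first byte is least significant, giving 0x4A6EA7D6.

0x4A6EA7D6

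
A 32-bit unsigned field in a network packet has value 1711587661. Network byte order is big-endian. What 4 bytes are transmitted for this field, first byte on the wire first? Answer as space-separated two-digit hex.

1711587661 in hexadecimal, padded to 32 bits, is 0x6604C14D.
Split into bytes (most-significant first): 66 04 C1 4D.
In big-endian order the high byte comes first in memory.
So the memory order matches the most-significant-first order: 66 04 C1 4D.

66 04 C1 4D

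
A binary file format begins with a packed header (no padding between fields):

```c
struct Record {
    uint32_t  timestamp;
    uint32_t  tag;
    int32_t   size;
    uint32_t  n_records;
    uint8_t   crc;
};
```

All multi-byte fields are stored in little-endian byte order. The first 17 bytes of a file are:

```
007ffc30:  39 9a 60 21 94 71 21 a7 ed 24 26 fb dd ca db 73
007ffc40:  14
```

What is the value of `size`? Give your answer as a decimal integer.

`size` follows `timestamp` (4 B), `tag` (4 B), so it starts at offset 4 + 4 = 8 and occupies 4 bytes.
Bytes at offsets 8..11: ED 24 26 FB.
In little-endian order the low byte comes first in memory.
Reassemble most-significant byte first: FB 26 24 ED → 0xFB2624ED.
Top bit is set, so as a signed 32-bit value this is 0xFB2624ED − 2^32 = -81386259.

-81386259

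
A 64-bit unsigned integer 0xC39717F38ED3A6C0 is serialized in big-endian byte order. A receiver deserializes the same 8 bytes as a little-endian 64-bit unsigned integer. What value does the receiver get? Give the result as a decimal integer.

Stored big-endian, the bytes at ascending addresses are C3 97 17 F3 8E D3 A6 C0.
Read back as little-endian, the first byte is least significant, giving 0xC0A6D38EF31797C3.
0xC0A6D38EF31797C3 = 13882015512333359043.

13882015512333359043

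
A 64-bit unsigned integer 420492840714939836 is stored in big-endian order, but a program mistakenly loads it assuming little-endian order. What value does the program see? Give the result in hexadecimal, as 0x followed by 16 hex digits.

0xBCAD68C102E4D505

420492840714939836 in 64-bit hexadecimal is 0x05D5E402C168ADBC.
Stored big-endian, the bytes at ascending addresses are 05 D5 E4 02 C1 68 AD BC.
Read back as little-endian, the first byte is least significant, giving 0xBCAD68C102E4D505.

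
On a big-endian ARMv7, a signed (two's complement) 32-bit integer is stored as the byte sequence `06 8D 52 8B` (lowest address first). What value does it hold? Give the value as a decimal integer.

109925003

Big-endian: lowest address holds the most-significant byte.
The bytes are already most-significant first: 0x068D528B.
0x068D528B = 109925003.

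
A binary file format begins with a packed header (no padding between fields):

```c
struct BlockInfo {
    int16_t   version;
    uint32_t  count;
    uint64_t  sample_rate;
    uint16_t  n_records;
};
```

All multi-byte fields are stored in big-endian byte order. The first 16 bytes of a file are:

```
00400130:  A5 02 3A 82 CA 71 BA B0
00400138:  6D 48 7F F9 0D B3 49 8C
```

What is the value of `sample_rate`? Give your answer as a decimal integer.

`sample_rate` follows `version` (2 B), `count` (4 B), so it starts at offset 2 + 4 = 6 and occupies 8 bytes.
Bytes at offsets 6..13: BA B0 6D 48 7F F9 0D B3.
Big-endian: lowest address holds the most-significant byte.
The bytes are already most-significant first: 0xBAB06D487FF90DB3.
0xBAB06D487FF90DB3 = 13452372245107772851.

13452372245107772851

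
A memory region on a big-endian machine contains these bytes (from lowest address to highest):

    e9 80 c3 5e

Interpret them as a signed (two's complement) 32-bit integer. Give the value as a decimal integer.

-377437346

Big-endian stores the most-significant byte at the lowest address.
The bytes are already most-significant first: 0xE980C35E.
Top bit is set, so as a signed 32-bit value this is 0xE980C35E − 2^32 = -377437346.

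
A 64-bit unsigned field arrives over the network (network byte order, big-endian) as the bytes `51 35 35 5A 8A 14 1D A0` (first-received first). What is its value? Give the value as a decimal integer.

5851641953817730464

Big-endian: lowest address holds the most-significant byte.
The bytes are already most-significant first: 0x5135355A8A141DA0.
0x5135355A8A141DA0 = 5851641953817730464.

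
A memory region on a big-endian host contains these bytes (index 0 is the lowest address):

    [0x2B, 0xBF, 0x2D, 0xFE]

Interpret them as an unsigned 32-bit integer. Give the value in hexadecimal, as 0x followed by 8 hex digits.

Big-endian: lowest address holds the most-significant byte.
The bytes are already most-significant first: 0x2BBF2DFE.

0x2BBF2DFE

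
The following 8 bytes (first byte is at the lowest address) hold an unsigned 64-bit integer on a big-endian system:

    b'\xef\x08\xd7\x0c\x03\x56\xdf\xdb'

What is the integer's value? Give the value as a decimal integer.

17224253221474066395

Big-endian: lowest address holds the most-significant byte.
The bytes are already most-significant first: 0xEF08D70C0356DFDB.
0xEF08D70C0356DFDB = 17224253221474066395.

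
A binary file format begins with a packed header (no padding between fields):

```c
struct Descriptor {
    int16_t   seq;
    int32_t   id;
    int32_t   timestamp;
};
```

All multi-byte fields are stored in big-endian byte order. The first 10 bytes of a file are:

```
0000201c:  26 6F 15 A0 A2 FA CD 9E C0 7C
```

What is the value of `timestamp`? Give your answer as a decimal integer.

-845234052

`timestamp` follows `seq` (2 B), `id` (4 B), so it starts at offset 2 + 4 = 6 and occupies 4 bytes.
Bytes at offsets 6..9: CD 9E C0 7C.
Big-endian: lowest address holds the most-significant byte.
The bytes are already most-significant first: 0xCD9EC07C.
Top bit is set, so as a signed 32-bit value this is 0xCD9EC07C − 2^32 = -845234052.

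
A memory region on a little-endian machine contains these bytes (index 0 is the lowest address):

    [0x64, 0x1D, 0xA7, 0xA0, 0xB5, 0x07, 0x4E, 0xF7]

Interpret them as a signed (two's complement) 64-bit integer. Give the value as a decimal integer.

-626554821492138652

Little-endian: lowest address holds the least-significant byte.
Reassemble most-significant byte first: F7 4E 07 B5 A0 A7 1D 64 → 0xF74E07B5A0A71D64.
Top bit is set, so as a signed 64-bit value this is 0xF74E07B5A0A71D64 − 2^64 = -626554821492138652.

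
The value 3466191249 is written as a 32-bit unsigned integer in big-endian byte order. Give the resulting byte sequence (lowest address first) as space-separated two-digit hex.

3466191249 in hexadecimal, padded to 32 bits, is 0xCE99E191.
Split into bytes (most-significant first): CE 99 E1 91.
Big-endian stores the most-significant byte at the lowest address.
So the memory order matches the most-significant-first order: CE 99 E1 91.

CE 99 E1 91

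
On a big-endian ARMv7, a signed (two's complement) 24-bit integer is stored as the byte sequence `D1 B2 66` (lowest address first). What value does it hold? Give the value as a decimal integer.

-3034522

Big-endian stores the most-significant byte at the lowest address.
The bytes are already most-significant first: 0xD1B266.
Top bit is set, so as a signed 24-bit value this is 0xD1B266 − 2^24 = -3034522.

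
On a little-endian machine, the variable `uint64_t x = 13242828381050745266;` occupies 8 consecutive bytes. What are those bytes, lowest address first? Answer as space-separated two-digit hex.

13242828381050745266 in hexadecimal, padded to 64 bits, is 0xB7C7FA3FC1FDB1B2.
Split into bytes (most-significant first): B7 C7 FA 3F C1 FD B1 B2.
Little-endian stores the least-significant byte at the lowest address.
So at ascending addresses the bytes are B2 B1 FD C1 3F FA C7 B7.

B2 B1 FD C1 3F FA C7 B7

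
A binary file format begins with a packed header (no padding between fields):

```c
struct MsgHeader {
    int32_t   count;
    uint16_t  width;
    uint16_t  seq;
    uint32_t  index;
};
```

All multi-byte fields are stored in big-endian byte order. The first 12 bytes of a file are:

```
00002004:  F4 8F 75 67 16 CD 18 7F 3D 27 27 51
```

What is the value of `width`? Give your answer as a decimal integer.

5837

`width` follows `count` (4 bytes), so it starts at byte offset 4 and occupies 2 bytes.
Bytes at offsets 4..5: 16 CD.
Big-endian: lowest address holds the most-significant byte.
The bytes are already most-significant first: 0x16CD.
0x16CD = 5837.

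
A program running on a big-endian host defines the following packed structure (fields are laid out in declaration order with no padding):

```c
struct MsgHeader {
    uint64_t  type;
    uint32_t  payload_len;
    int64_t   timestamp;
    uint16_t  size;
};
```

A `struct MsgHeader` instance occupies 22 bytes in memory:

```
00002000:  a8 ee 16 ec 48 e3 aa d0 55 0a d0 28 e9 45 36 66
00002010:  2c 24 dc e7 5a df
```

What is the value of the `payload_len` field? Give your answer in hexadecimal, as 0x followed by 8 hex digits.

`payload_len` follows `type` (8 bytes), so it starts at byte offset 8 and occupies 4 bytes.
Bytes at offsets 8..11: 55 0A D0 28.
Big-endian stores the most-significant byte at the lowest address.
The bytes are already most-significant first: 0x550AD028.

0x550AD028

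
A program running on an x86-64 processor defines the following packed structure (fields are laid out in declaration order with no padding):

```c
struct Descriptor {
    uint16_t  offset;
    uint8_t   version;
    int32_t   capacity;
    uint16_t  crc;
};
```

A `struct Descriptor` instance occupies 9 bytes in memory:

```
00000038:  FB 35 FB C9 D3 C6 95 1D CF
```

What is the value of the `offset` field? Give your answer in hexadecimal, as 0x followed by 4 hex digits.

0x35FB

`offset` is the first field, at byte offset 0, occupying 2 bytes.
Bytes at offsets 0..1: FB 35.
Little-endian stores the least-significant byte at the lowest address.
Reassemble most-significant byte first: 35 FB → 0x35FB.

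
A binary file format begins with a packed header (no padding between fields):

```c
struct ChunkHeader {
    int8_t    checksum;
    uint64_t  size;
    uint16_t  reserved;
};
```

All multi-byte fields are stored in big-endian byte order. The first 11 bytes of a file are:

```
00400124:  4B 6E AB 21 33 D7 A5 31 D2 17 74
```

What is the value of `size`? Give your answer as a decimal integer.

`size` follows `checksum` (1 byte), so it starts at byte offset 1 and occupies 8 bytes.
Bytes at offsets 1..8: 6E AB 21 33 D7 A5 31 D2.
Big-endian stores the most-significant byte at the lowest address.
The bytes are already most-significant first: 0x6EAB2133D7A531D2.
0x6EAB2133D7A531D2 = 7974504071734571474.

7974504071734571474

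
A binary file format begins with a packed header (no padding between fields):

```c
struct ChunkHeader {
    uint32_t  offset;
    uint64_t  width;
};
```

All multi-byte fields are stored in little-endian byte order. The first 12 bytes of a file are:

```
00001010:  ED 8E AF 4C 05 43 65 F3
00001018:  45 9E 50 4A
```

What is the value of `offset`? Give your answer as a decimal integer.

1286573805

`offset` is the first field, at byte offset 0, occupying 4 bytes.
Bytes at offsets 0..3: ED 8E AF 4C.
Little-endian: lowest address holds the least-significant byte.
Reassemble most-significant byte first: 4C AF 8E ED → 0x4CAF8EED.
0x4CAF8EED = 1286573805.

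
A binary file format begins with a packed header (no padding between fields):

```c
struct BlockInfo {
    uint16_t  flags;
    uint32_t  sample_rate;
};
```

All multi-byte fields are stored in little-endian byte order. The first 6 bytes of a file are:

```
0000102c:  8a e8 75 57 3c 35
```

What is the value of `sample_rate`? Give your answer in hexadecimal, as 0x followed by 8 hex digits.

0x353C5775

`sample_rate` follows `flags` (2 bytes), so it starts at byte offset 2 and occupies 4 bytes.
Bytes at offsets 2..5: 75 57 3C 35.
Little-endian: lowest address holds the least-significant byte.
Reassemble most-significant byte first: 35 3C 57 75 → 0x353C5775.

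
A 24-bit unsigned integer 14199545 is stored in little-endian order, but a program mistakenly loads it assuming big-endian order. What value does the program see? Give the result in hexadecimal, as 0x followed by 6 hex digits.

14199545 in 24-bit hexadecimal is 0xD8AAF9.
Stored little-endian, the bytes at ascending addresses are F9 AA D8.
Read back as big-endian, the last byte is least significant, giving 0xF9AAD8.

0xF9AAD8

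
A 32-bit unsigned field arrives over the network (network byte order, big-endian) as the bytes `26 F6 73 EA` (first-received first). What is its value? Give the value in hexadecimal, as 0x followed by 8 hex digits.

0x26F673EA

In big-endian order the high byte comes first in memory.
The bytes are already most-significant first: 0x26F673EA.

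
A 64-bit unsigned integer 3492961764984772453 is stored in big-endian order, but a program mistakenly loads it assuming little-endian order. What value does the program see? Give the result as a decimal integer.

3492961764984772453 in 64-bit hexadecimal is 0x30797E37FFF05765.
Stored big-endian, the bytes at ascending addresses are 30 79 7E 37 FF F0 57 65.
Read back as little-endian, the first byte is least significant, giving 0x6557F0FF377E7930.
0x6557F0FF377E7930 = 7302570299742910768.

7302570299742910768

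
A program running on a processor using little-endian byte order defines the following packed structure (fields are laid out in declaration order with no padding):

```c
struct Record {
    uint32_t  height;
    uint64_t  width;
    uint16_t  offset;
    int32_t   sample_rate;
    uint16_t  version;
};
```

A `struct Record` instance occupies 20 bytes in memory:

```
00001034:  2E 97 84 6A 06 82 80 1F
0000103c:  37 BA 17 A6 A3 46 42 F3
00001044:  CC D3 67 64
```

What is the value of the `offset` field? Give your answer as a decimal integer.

18083

`offset` follows `height` (4 B), `width` (8 B), so it starts at offset 4 + 8 = 12 and occupies 2 bytes.
Bytes at offsets 12..13: A3 46.
In little-endian order the low byte comes first in memory.
Reassemble most-significant byte first: 46 A3 → 0x46A3.
0x46A3 = 18083.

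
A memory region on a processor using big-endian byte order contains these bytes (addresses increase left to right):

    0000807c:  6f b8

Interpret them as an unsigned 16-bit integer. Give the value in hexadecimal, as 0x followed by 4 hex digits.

In big-endian order the high byte comes first in memory.
The bytes are already most-significant first: 0x6FB8.

0x6FB8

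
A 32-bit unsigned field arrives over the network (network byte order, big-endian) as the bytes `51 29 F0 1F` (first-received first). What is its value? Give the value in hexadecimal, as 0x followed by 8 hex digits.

In big-endian order the high byte comes first in memory.
The bytes are already most-significant first: 0x5129F01F.

0x5129F01F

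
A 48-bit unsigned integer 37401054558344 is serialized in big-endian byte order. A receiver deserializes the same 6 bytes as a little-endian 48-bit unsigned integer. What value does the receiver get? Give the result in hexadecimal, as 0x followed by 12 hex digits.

0x8838921C0422

37401054558344 in 48-bit hexadecimal is 0x22041C923888.
Stored big-endian, the bytes at ascending addresses are 22 04 1C 92 38 88.
Read back as little-endian, the first byte is least significant, giving 0x8838921C0422.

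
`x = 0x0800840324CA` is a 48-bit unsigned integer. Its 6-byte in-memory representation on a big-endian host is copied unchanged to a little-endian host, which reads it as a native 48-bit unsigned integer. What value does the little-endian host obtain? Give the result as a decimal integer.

Stored big-endian, the bytes at ascending addresses are 08 00 84 03 24 CA.
Read back as little-endian, the first byte is least significant, giving 0xCA2403840008.
0xCA2403840008 = 222256026615816.

222256026615816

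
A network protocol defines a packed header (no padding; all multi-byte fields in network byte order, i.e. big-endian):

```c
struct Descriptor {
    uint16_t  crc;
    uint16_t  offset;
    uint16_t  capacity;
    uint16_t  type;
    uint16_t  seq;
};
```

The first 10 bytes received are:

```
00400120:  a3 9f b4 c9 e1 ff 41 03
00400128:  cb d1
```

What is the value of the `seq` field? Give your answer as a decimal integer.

`seq` follows `crc` (2 B), `offset` (2 B), `capacity` (2 B), `type` (2 B), so it starts at offset 2 + 2 + 2 + 2 = 8 and occupies 2 bytes.
Bytes at offsets 8..9: CB D1.
Big-endian: lowest address holds the most-significant byte.
The bytes are already most-significant first: 0xCBD1.
0xCBD1 = 52177.

52177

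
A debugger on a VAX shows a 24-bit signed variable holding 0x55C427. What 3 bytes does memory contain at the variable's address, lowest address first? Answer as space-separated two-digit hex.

27 C4 55

Split into bytes (most-significant first): 55 C4 27.
In little-endian order the low byte comes first in memory.
So at ascending addresses the bytes are 27 C4 55.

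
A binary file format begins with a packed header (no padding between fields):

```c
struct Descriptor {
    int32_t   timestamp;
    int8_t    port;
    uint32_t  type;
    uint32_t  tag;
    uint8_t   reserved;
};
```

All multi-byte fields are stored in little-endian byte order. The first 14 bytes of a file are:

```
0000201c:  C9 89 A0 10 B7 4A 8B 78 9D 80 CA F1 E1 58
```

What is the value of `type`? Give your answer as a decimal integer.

`type` follows `timestamp` (4 B), `port` (1 B), so it starts at offset 4 + 1 = 5 and occupies 4 bytes.
Bytes at offsets 5..8: 4A 8B 78 9D.
Little-endian stores the least-significant byte at the lowest address.
Reassemble most-significant byte first: 9D 78 8B 4A → 0x9D788B4A.
0x9D788B4A = 2641922890.

2641922890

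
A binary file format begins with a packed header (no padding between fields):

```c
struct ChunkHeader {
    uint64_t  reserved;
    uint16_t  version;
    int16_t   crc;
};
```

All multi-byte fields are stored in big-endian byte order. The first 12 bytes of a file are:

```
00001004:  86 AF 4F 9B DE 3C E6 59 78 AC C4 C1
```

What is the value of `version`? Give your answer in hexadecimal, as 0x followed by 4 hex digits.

0x78AC

`version` follows `reserved` (8 bytes), so it starts at byte offset 8 and occupies 2 bytes.
Bytes at offsets 8..9: 78 AC.
Big-endian: lowest address holds the most-significant byte.
The bytes are already most-significant first: 0x78AC.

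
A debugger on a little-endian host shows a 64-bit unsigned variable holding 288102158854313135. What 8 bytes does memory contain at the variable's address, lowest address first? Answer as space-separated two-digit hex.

288102158854313135 in hexadecimal, padded to 64 bits, is 0x03FF8B631588D4AF.
Split into bytes (most-significant first): 03 FF 8B 63 15 88 D4 AF.
In little-endian order the low byte comes first in memory.
So at ascending addresses the bytes are AF D4 88 15 63 8B FF 03.

AF D4 88 15 63 8B FF 03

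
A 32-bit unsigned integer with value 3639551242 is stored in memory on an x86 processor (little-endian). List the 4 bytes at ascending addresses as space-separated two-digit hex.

0A 25 EF D8

3639551242 in hexadecimal, padded to 32 bits, is 0xD8EF250A.
Split into bytes (most-significant first): D8 EF 25 0A.
In little-endian order the low byte comes first in memory.
So at ascending addresses the bytes are 0A 25 EF D8.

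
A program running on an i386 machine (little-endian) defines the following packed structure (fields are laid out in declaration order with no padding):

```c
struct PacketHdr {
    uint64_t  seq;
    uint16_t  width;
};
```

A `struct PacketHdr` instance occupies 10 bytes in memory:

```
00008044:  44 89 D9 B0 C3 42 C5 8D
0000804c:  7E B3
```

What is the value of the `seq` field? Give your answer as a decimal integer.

`seq` is the first field, at byte offset 0, occupying 8 bytes.
Bytes at offsets 0..7: 44 89 D9 B0 C3 42 C5 8D.
Little-endian stores the least-significant byte at the lowest address.
Reassemble most-significant byte first: 8D C5 42 C3 B0 D9 89 44 → 0x8DC542C3B0D98944.
0x8DC542C3B0D98944 = 10215644738012940612.

10215644738012940612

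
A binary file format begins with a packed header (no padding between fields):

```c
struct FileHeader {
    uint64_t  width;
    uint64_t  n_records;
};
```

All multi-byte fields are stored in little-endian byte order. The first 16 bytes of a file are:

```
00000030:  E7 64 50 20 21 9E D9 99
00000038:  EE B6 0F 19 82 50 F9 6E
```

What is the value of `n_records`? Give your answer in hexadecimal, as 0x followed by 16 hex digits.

`n_records` follows `width` (8 bytes), so it starts at byte offset 8 and occupies 8 bytes.
Bytes at offsets 8..15: EE B6 0F 19 82 50 F9 6E.
Little-endian stores the least-significant byte at the lowest address.
Reassemble most-significant byte first: 6E F9 50 82 19 0F B6 EE → 0x6EF95082190FB6EE.

0x6EF95082190FB6EE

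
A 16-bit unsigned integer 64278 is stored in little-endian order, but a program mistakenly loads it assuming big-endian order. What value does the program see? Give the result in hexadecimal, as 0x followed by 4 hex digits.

0x16FB

64278 in 16-bit hexadecimal is 0xFB16.
Stored little-endian, the bytes at ascending addresses are 16 FB.
Read back as big-endian, the last byte is least significant, giving 0x16FB.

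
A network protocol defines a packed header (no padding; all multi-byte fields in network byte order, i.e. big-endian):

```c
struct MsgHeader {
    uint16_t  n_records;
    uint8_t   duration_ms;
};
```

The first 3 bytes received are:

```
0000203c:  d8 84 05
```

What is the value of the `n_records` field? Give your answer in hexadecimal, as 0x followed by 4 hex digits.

0xD884

`n_records` is the first field, at byte offset 0, occupying 2 bytes.
Bytes at offsets 0..1: D8 84.
Big-endian stores the most-significant byte at the lowest address.
The bytes are already most-significant first: 0xD884.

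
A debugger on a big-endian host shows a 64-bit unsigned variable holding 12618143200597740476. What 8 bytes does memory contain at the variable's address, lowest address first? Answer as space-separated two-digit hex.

12618143200597740476 in hexadecimal, padded to 64 bits, is 0xAF1CA6631CA38BBC.
Split into bytes (most-significant first): AF 1C A6 63 1C A3 8B BC.
Big-endian stores the most-significant byte at the lowest address.
So the memory order matches the most-significant-first order: AF 1C A6 63 1C A3 8B BC.

AF 1C A6 63 1C A3 8B BC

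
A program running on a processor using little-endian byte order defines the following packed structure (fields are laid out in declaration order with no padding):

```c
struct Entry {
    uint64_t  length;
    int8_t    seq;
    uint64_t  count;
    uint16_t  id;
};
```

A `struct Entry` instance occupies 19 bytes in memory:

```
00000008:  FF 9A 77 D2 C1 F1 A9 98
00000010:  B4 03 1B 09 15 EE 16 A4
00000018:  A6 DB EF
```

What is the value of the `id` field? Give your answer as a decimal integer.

`id` follows `length` (8 B), `seq` (1 B), `count` (8 B), so it starts at offset 8 + 1 + 8 = 17 and occupies 2 bytes.
Bytes at offsets 17..18: DB EF.
Little-endian stores the least-significant byte at the lowest address.
Reassemble most-significant byte first: EF DB → 0xEFDB.
0xEFDB = 61403.

61403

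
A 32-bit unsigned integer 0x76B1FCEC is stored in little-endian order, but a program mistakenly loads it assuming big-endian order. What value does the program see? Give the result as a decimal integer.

3975983478

Stored little-endian, the bytes at ascending addresses are EC FC B1 76.
Read back as big-endian, the last byte is least significant, giving 0xECFCB176.
0xECFCB176 = 3975983478.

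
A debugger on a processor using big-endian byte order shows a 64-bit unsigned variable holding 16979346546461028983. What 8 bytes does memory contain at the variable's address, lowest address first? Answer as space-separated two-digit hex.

16979346546461028983 in hexadecimal, padded to 64 bits, is 0xEBA2C1B93C10B277.
Split into bytes (most-significant first): EB A2 C1 B9 3C 10 B2 77.
Big-endian stores the most-significant byte at the lowest address.
So the memory order matches the most-significant-first order: EB A2 C1 B9 3C 10 B2 77.

EB A2 C1 B9 3C 10 B2 77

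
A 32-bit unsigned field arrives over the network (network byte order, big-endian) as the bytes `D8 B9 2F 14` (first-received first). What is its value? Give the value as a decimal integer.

Big-endian: lowest address holds the most-significant byte.
The bytes are already most-significant first: 0xD8B92F14.
0xD8B92F14 = 3636014868.

3636014868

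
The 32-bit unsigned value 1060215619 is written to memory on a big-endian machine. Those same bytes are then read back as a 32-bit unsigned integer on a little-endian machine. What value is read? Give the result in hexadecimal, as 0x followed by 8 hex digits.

0x439B313F

1060215619 in 32-bit hexadecimal is 0x3F319B43.
Stored big-endian, the bytes at ascending addresses are 3F 31 9B 43.
Read back as little-endian, the first byte is least significant, giving 0x439B313F.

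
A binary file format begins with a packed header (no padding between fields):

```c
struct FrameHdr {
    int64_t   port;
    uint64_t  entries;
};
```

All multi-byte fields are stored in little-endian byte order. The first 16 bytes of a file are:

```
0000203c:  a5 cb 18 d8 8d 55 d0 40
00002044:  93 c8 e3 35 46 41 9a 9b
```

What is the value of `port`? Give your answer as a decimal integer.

`port` is the first field, at byte offset 0, occupying 8 bytes.
Bytes at offsets 0..7: A5 CB 18 D8 8D 55 D0 40.
Little-endian stores the least-significant byte at the lowest address.
Reassemble most-significant byte first: 40 D0 55 8D D8 18 CB A5 → 0x40D0558DD818CBA5.
0x40D0558DD818CBA5 = 4670326881287457701.

4670326881287457701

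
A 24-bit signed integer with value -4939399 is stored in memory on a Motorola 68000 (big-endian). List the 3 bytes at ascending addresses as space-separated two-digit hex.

B4 A1 79

Two's complement of -4939399 in 24 bits: 4939399 = 0x4B5E87; invert → 0xB4A178; add 1 → 0xB4A179.
Split into bytes (most-significant first): B4 A1 79.
In big-endian order the high byte comes first in memory.
So the memory order matches the most-significant-first order: B4 A1 79.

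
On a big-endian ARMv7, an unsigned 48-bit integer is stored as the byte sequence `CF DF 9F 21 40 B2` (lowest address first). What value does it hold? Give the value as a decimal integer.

Big-endian: lowest address holds the most-significant byte.
The bytes are already most-significant first: 0xCFDF9F2140B2.
0xCFDF9F2140B2 = 228559354413234.

228559354413234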